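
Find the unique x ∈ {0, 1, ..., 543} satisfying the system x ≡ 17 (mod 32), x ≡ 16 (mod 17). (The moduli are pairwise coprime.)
The moduli 32, 17 are pairwise coprime, so by the CRT there is a unique solution mod 32·17 = 544.
Solve by successive substitution. Start with x ≡ 17 (mod 32).
  Combine with x ≡ 16 (mod 17): write x = 17 + 32·t and require 17 + 32·t ≡ 16 (mod 17), i.e. 32·t ≡ 16 − 17 ≡ 16 (mod 17). Since 32^(−1) ≡ 8 (mod 17) (32 ≡ 15 (mod 17)), t ≡ 8·16 ≡ 9 (mod 17). So x ≡ 17 + 32·9 = 305 (mod 544).
Unique solution in [0, 544): x = 305.

Final answer: x ≡ 305 (mod 544); the representative in [0, 544) is 305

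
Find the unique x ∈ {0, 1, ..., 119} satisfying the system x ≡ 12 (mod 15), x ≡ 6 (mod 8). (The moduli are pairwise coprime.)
x ≡ 102 (mod 120); the representative in [0, 120) is 102

The moduli 15, 8 are pairwise coprime, so by the CRT there is a unique solution mod 15·8 = 120.
Solve by successive substitution. Start with x ≡ 12 (mod 15).
  Combine with x ≡ 6 (mod 8): write x = 12 + 15·t and require 12 + 15·t ≡ 6 (mod 8), i.e. 15·t ≡ 6 − 12 ≡ 2 (mod 8). Since 15^(−1) ≡ 7 (mod 8) (15 ≡ 7 (mod 8)), t ≡ 7·2 ≡ 6 (mod 8). So x ≡ 12 + 15·6 = 102 (mod 120).
Unique solution in [0, 120): x = 102.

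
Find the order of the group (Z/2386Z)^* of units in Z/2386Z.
(Z/2386Z)^* consists of the classes a with gcd(a, 2386) = 1, so its order is φ(2386). φ is multiplicative, with φ(p^e) = p^e − p^(e−1). Factorise 2386 = 2 · 1193. Then
  φ(2386) = (2 − 1) · (1193 − 1) = 1 · 1192 = 1192.
Thus |(Z/2386Z)^*| = 1192.

Final answer: |(Z/2386Z)^*| = 1192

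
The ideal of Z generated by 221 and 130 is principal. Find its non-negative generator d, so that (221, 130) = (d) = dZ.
In the PID Z, (a, b) is generated by gcd(a, b). Compute gcd(221, 130) with the extended Euclidean algorithm, tracking rows (r, s, t) with s·221 + t·130 = r:
  row A: (221, 1, 0)   [1·221 + 0·130 = 221]
  row B: (130, 0, 1)   [0·221 + 1·130 = 130]
  221 = 1·130 + 91   → row C = row A − 1·row B = (91, 1, −1)   [check: 1·221 − 1·130 = 91]
  130 = 1·91 + 39   → row D = row B − 1·row C = (39, −1, 2)   [check: −1·221 + 2·130 = 39]
  91 = 2·39 + 13   → row E = row C − 2·row D = (13, 3, −5)   [check: 3·221 − 5·130 = 13]
  39 = 3·13 + 0   → remainder 0, stop. gcd = 13 (last nonzero row E).
So gcd(221, 130) = 13, with Bézout identity 3·221 − 5·130 = 13. Containment (⊇): the Bézout identity exhibits 13 as an element of (221, 130), giving (13) ⊆ (221, 130). Containment (⊆): since 13 | 221 and 13 | 130 (221 = 13·17, 130 = 13·10), every Z-linear combination of 221 and 130 is divisible by 13, so (221, 130) ⊆ (13). Therefore (221, 130) = (13), d = 13.

Final answer: (221, 130) = (13); d = 13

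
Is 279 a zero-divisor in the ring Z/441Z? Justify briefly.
YES

gcd(279, 441) = 9 > 1, so 279 is not a unit in Z/441Z. In Z/nZ every nonzero non-unit is a zero-divisor: explicitly, take b = 441/gcd = 49 ≠ 0 (mod 441); then 279·49 = 13671 = 31·441, i.e. 279·49 ≡ 0 (mod 441). So 279 is a zero-divisor.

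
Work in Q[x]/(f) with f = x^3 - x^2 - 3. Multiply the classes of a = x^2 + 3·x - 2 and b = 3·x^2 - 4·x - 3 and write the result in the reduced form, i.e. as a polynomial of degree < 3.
a · b ≡ -13·x^2 + 8·x + 30 (mod f(x))

First multiply in Q[x] without reducing: a · b = 3·x^4 + 5·x^3 - 21·x^2 - x + 6. Now divide by f(x) = x^3 - x^2 - 3, eliminating the leading term at each step:
  leading term 3·x^4: subtract (3·x)·f(x) = 3·x^4 - 3·x^3 - 9·x, leaving 8·x^3 - 21·x^2 + 8·x + 6
  leading term 8·x^3: subtract (8)·f(x) = 8·x^3 - 8·x^2 - 24, leaving -13·x^2 + 8·x + 30
The degree is now < 3, so this is the remainder. Hence a · b ≡ -13·x^2 + 8·x + 30 in Q[x]/(f).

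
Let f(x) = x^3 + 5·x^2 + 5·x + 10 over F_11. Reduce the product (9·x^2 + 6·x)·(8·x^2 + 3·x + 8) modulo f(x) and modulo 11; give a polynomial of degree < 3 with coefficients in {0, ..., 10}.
Multiply as integer polynomials: a · b = 72·x^4 + 75·x^3 + 90·x^2 + 48·x. Reducing coefficients mod 11: a · b ≡ 6·x^4 + 9·x^3 + 2·x^2 + 4·x. Now divide by f(x) = x^3 + 5·x^2 + 5·x + 10 in F_11[x], eliminating the leading term at each step:
  leading term 6·x^4: subtract (6·x)·f(x) = 6·x^4 + 8·x^3 + 8·x^2 + 5·x, leaving x^3 + 5·x^2 + 10·x (coefficients mod 11)
  leading term x^3: subtract (1)·f(x) = x^3 + 5·x^2 + 5·x + 10, leaving 5·x + 1 (coefficients mod 11)
The degree is now < 3, so this is the remainder. Hence a · b ≡ 5·x + 1 in F_11[x]/(f).

Final answer: a · b ≡ 5·x + 1 (mod f(x))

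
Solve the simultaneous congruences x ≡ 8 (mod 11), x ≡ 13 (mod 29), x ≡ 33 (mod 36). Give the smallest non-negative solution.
The moduli 11, 29, 36 are pairwise coprime, so by the CRT there is a unique solution mod 11·29·36 = 11484.
Solve by successive substitution. Start with x ≡ 8 (mod 11).
  Combine with x ≡ 13 (mod 29): write x = 8 + 11·t and require 8 + 11·t ≡ 13 (mod 29), i.e. 11·t ≡ 13 − 8 ≡ 5 (mod 29). Since 11^(−1) ≡ 8 (mod 29), t ≡ 8·5 ≡ 11 (mod 29). So x ≡ 8 + 11·11 = 129 (mod 319).
  Combine with x ≡ 33 (mod 36): write x = 129 + 319·t and require 129 + 319·t ≡ 33 (mod 36), i.e. 319·t ≡ 33 − 129 ≡ 12 (mod 36). Since 319^(−1) ≡ 7 (mod 36) (319 ≡ 31 (mod 36)), t ≡ 7·12 ≡ 12 (mod 36). So x ≡ 129 + 319·12 = 3957 (mod 11484).
Unique solution in [0, 11484): x = 3957.

Final answer: x ≡ 3957 (mod 11484); the representative in [0, 11484) is 3957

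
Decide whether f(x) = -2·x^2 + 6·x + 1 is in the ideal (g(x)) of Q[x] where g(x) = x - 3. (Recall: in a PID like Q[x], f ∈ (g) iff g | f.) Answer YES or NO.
In Q[x] the ideal (g) consists of all multiples of g, so f ∈ (g) iff g | f, i.e. iff the remainder of f on division by g is 0. Divide f by g (g is monic, so eliminate the leading term of the running remainder at each step):
  leading term -2·x^2: subtract (-2·x)·g(x) = -2·x^2 + 6·x, leaving 1
The remainder r(x) = 1 ≠ 0 (and deg r < deg g), so g ∤ f, i.e. f ∉ (g).

Final answer: NO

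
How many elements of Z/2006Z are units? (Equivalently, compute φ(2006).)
An element a ∈ Z/2006Z is a unit iff gcd(a, 2006) = 1, so the number of units is φ(2006). φ is multiplicative, with φ(p^e) = p^e − p^(e−1). Factorise 2006 = 2 · 17 · 59. Then
  φ(2006) = (2 − 1) · (17 − 1) · (59 − 1) = 1 · 16 · 58 = 928.

Final answer: Z/2006Z has φ(2006) = 928 units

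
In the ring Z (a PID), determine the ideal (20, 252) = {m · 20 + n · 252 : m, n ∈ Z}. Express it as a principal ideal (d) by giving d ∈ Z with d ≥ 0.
In the PID Z, (a, b) is generated by gcd(a, b). Compute gcd(252, 20) with the extended Euclidean algorithm, tracking rows (r, s, t) with s·252 + t·20 = r:
  row A: (252, 1, 0)   [1·252 + 0·20 = 252]
  row B: (20, 0, 1)   [0·252 + 1·20 = 20]
  252 = 12·20 + 12   → row C = row A − 12·row B = (12, 1, −12)   [check: 1·252 − 12·20 = 12]
  20 = 1·12 + 8   → row D = row B − 1·row C = (8, −1, 13)   [check: −1·252 + 13·20 = 8]
  12 = 1·8 + 4   → row E = row C − 1·row D = (4, 2, −25)   [check: 2·252 − 25·20 = 4]
  8 = 2·4 + 0   → remainder 0, stop. gcd = 4 (last nonzero row E).
So gcd(20, 252) = 4, with Bézout identity 2·252 − 25·20 = 4. Containment (⊇): the Bézout identity exhibits 4 as an element of (20, 252), giving (4) ⊆ (20, 252). Containment (⊆): since 4 | 20 and 4 | 252 (20 = 4·5, 252 = 4·63), every Z-linear combination of 20 and 252 is divisible by 4, so (20, 252) ⊆ (4). Therefore (20, 252) = (4), d = 4.

Final answer: (20, 252) = (4); d = 4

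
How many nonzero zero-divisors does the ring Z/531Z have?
In Z/531Z each nonzero element is either a unit (gcd with 531 is 1) or a zero-divisor (gcd > 1). The number of units is φ(531): factorise 531 = 3^2 · 59, so φ(531) = (3^2 − 3^1) · (59 − 1) = 6 · 58 = 348. The nonzero elements number 531 − 1 = 530. Hence the nonzero zero-divisors number 530 − 348 = 182.

Final answer: Z/531Z has 182 nonzero zero-divisors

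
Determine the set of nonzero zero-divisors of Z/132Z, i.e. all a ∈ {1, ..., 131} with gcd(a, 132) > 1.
nonzero zero-divisors of Z/132Z = {2, 3, 4, 6, 8, 9, 10, 11, 12, 14, 15, 16, 18, 20, 21, 22, 24, 26, 27, 28, 30, 32, 33, 34, 36, 38, 39, 40, 42, 44, 45, 46, 48, 50, 51, 52, 54, 55, 56, 57, 58, 60, 62, 63, 64, 66, 68, 69, 70, 72, 74, 75, 76, 77, 78, 80, 81, 82, 84, 86, 87, 88, 90, 92, 93, 94, 96, 98, 99, 100, 102, 104, 105, 106, 108, 110, 111, 112, 114, 116, 117, 118, 120, 121, 122, 123, 124, 126, 128, 129, 130}

An element a ∈ Z/132Z (with a ≠ 0) is a zero-divisor iff gcd(a, 132) > 1 (because a is a unit precisely when gcd(a, n) = 1, and in Z/nZ every nonzero, non-unit element is a zero-divisor). Scan a = 1, ..., 131 and keep those with gcd(a, 132) > 1:
  gcd(2, 132) = 2, gcd(3, 132) = 3, gcd(4, 132) = 4, gcd(6, 132) = 6, gcd(8, 132) = 4, gcd(9, 132) = 3, gcd(10, 132) = 2, gcd(11, 132) = 11, gcd(12, 132) = 12, gcd(14, 132) = 2, gcd(15, 132) = 3, gcd(16, 132) = 4, gcd(18, 132) = 6, gcd(20, 132) = 4, gcd(21, 132) = 3, gcd(22, 132) = 22, gcd(24, 132) = 12, gcd(26, 132) = 2, gcd(27, 132) = 3, gcd(28, 132) = 4, gcd(30, 132) = 6, gcd(32, 132) = 4, gcd(33, 132) = 33, gcd(34, 132) = 2, gcd(36, 132) = 12, gcd(38, 132) = 2, gcd(39, 132) = 3, gcd(40, 132) = 4, gcd(42, 132) = 6, gcd(44, 132) = 44, gcd(45, 132) = 3, gcd(46, 132) = 2, gcd(48, 132) = 12, gcd(50, 132) = 2, gcd(51, 132) = 3, gcd(52, 132) = 4, gcd(54, 132) = 6, gcd(55, 132) = 11, gcd(56, 132) = 4, gcd(57, 132) = 3, gcd(58, 132) = 2, gcd(60, 132) = 12, gcd(62, 132) = 2, gcd(63, 132) = 3, gcd(64, 132) = 4, gcd(66, 132) = 66, gcd(68, 132) = 4, gcd(69, 132) = 3, gcd(70, 132) = 2, gcd(72, 132) = 12, gcd(74, 132) = 2, gcd(75, 132) = 3, gcd(76, 132) = 4, gcd(77, 132) = 11, gcd(78, 132) = 6, gcd(80, 132) = 4, gcd(81, 132) = 3, gcd(82, 132) = 2, gcd(84, 132) = 12, gcd(86, 132) = 2, gcd(87, 132) = 3, gcd(88, 132) = 44, gcd(90, 132) = 6, gcd(92, 132) = 4, gcd(93, 132) = 3, gcd(94, 132) = 2, gcd(96, 132) = 12, gcd(98, 132) = 2, gcd(99, 132) = 33, gcd(100, 132) = 4, gcd(102, 132) = 6, gcd(104, 132) = 4, gcd(105, 132) = 3, gcd(106, 132) = 2, gcd(108, 132) = 12, gcd(110, 132) = 22, gcd(111, 132) = 3, gcd(112, 132) = 4, gcd(114, 132) = 6, gcd(116, 132) = 4, gcd(117, 132) = 3, gcd(118, 132) = 2, gcd(120, 132) = 12, gcd(121, 132) = 11, gcd(122, 132) = 2, gcd(123, 132) = 3, gcd(124, 132) = 4, gcd(126, 132) = 6, gcd(128, 132) = 4, gcd(129, 132) = 3, gcd(130, 132) = 2.
All other a ∈ {1, ..., 131} have gcd(a, 132) = 1 and are units. So the nonzero zero-divisors are exactly the 91 values of a appearing in this scan.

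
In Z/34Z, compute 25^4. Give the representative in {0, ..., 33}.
Use repeated squaring. Binary(4) = 100. Walk through the bits of the exponent 4 left-to-right: at each bit after the leading one, square the running value, then multiply by 25 if the bit is 1 (always reducing mod 34):
  bit 1 = 1 (leading): start with 25.
  bit 2 = 0: square 25^2 = 625 ≡ 13 (mod 34).
  bit 3 = 0: square 13^2 = 169 ≡ 33 (mod 34).
Final value: 25^4 ≡ 33 (mod 34).

Final answer: 33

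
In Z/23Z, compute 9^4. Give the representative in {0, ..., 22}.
Use repeated squaring. Binary(4) = 100. Walk through the bits of the exponent 4 left-to-right: at each bit after the leading one, square the running value, then multiply by 9 if the bit is 1 (always reducing mod 23):
  bit 1 = 1 (leading): start with 9.
  bit 2 = 0: square 9^2 = 81 ≡ 12 (mod 23).
  bit 3 = 0: square 12^2 = 144 ≡ 6 (mod 23).
Final value: 9^4 ≡ 6 (mod 23).

Final answer: 6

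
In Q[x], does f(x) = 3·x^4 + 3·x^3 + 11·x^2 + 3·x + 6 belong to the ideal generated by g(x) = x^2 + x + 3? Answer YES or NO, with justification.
In Q[x] the ideal (g) consists of all multiples of g, so f ∈ (g) iff g | f, i.e. iff the remainder of f on division by g is 0. Divide f by g (g is monic, so eliminate the leading term of the running remainder at each step):
  leading term 3·x^4: subtract (3·x^2)·g(x) = 3·x^4 + 3·x^3 + 9·x^2, leaving 2·x^2 + 3·x + 6
  leading term 2·x^2: subtract (2)·g(x) = 2·x^2 + 2·x + 6, leaving x
The remainder r(x) = x ≠ 0 (and deg r < deg g), so g ∤ f, i.e. f ∉ (g).

Final answer: NO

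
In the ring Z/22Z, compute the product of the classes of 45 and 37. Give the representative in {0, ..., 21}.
Reduce the factors first: 45 ≡ 1, 37 ≡ 15 (mod 22), so 45 · 37 ≡ 1 · 15 (mod 22). 1 · 15 = 15. Dividing by 22: 15 = 0·22 + 15. So (45 · 37) mod 22 = 15.

Final answer: 15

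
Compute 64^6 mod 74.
38

Use repeated squaring. Binary(6) = 110. Walk through the bits of the exponent 6 left-to-right: at each bit after the leading one, square the running value, then multiply by 64 if the bit is 1 (always reducing mod 74):
  bit 1 = 1 (leading): start with 64.
  bit 2 = 1: square 64^2 = 4096 ≡ 26; bit is 1, so multiply 26·64 = 1664 ≡ 36 (mod 74).
  bit 3 = 0: square 36^2 = 1296 ≡ 38 (mod 74).
Final value: 64^6 ≡ 38 (mod 74).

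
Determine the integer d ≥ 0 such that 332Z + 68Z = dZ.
(332, 68) = (4); d = 4

In the PID Z, (a, b) is generated by gcd(a, b). Compute gcd(332, 68) with the extended Euclidean algorithm, tracking rows (r, s, t) with s·332 + t·68 = r:
  row A: (332, 1, 0)   [1·332 + 0·68 = 332]
  row B: (68, 0, 1)   [0·332 + 1·68 = 68]
  332 = 4·68 + 60   → row C = row A − 4·row B = (60, 1, −4)   [check: 1·332 − 4·68 = 60]
  68 = 1·60 + 8   → row D = row B − 1·row C = (8, −1, 5)   [check: −1·332 + 5·68 = 8]
  60 = 7·8 + 4   → row E = row C − 7·row D = (4, 8, −39)   [check: 8·332 − 39·68 = 4]
  8 = 2·4 + 0   → remainder 0, stop. gcd = 4 (last nonzero row E).
So gcd(332, 68) = 4, with Bézout identity 8·332 − 39·68 = 4. Containment (⊇): the Bézout identity exhibits 4 as an element of (332, 68), giving (4) ⊆ (332, 68). Containment (⊆): since 4 | 332 and 4 | 68 (332 = 4·83, 68 = 4·17), every Z-linear combination of 332 and 68 is divisible by 4, so (332, 68) ⊆ (4). Therefore (332, 68) = (4), d = 4.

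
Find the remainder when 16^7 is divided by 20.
16

Use repeated squaring. Binary(7) = 111. Walk through the bits of the exponent 7 left-to-right: at each bit after the leading one, square the running value, then multiply by 16 if the bit is 1 (always reducing mod 20):
  bit 1 = 1 (leading): start with 16.
  bit 2 = 1: square 16^2 = 256 ≡ 16; bit is 1, so multiply 16·16 = 256 ≡ 16 (mod 20).
  bit 3 = 1: square 16^2 = 256 ≡ 16; bit is 1, so multiply 16·16 = 256 ≡ 16 (mod 20).
Final value: 16^7 ≡ 16 (mod 20).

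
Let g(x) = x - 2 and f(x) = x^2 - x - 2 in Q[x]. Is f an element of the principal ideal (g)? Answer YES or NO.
YES

In Q[x] the ideal (g) consists of all multiples of g, so f ∈ (g) iff g | f, i.e. iff the remainder of f on division by g is 0. Divide f by g (g is monic, so eliminate the leading term of the running remainder at each step):
  leading term x^2: subtract (x)·g(x) = x^2 - 2·x, leaving x - 2
  leading term x: subtract (1)·g(x) = x - 2, leaving 0
The remainder is 0, so f(x) = g(x) · h(x) with h(x) = x + 1. Hence g | f, i.e. f ∈ (g).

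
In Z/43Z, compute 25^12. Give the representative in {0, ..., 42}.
4

Use repeated squaring. Binary(12) = 1100. Walk through the bits of the exponent 12 left-to-right: at each bit after the leading one, square the running value, then multiply by 25 if the bit is 1 (always reducing mod 43):
  bit 1 = 1 (leading): start with 25.
  bit 2 = 1: square 25^2 = 625 ≡ 23; bit is 1, so multiply 23·25 = 575 ≡ 16 (mod 43).
  bit 3 = 0: square 16^2 = 256 ≡ 41 (mod 43).
  bit 4 = 0: square 41^2 = 1681 ≡ 4 (mod 43).
Final value: 25^12 ≡ 4 (mod 43).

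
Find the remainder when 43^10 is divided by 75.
Use repeated squaring. Binary(10) = 1010. Walk through the bits of the exponent 10 left-to-right: at each bit after the leading one, square the running value, then multiply by 43 if the bit is 1 (always reducing mod 75):
  bit 1 = 1 (leading): start with 43.
  bit 2 = 0: square 43^2 = 1849 ≡ 49 (mod 75).
  bit 3 = 1: square 49^2 = 2401 ≡ 1; bit is 1, so multiply 1·43 = 43 (mod 75).
  bit 4 = 0: square 43^2 = 1849 ≡ 49 (mod 75).
Final value: 43^10 ≡ 49 (mod 75).

Final answer: 49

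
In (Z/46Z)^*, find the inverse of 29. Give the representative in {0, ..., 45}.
Apply the extended Euclidean algorithm to (46, 29), tracking rows (r, s, t) with s·46 + t·29 = r. Each division r_prev = q·r_cur + r_new produces the new row as (previous row) − q·(current row):
  row A: (46, 1, 0)   [1·46 + 0·29 = 46]
  row B: (29, 0, 1)   [0·46 + 1·29 = 29]
  46 = 1·29 + 17   → row C = row A − 1·row B = (17, 1, −1)   [check: 1·46 − 1·29 = 17]
  29 = 1·17 + 12   → row D = row B − 1·row C = (12, −1, 2)   [check: −1·46 + 2·29 = 12]
  17 = 1·12 + 5   → row E = row C − 1·row D = (5, 2, −3)   [check: 2·46 − 3·29 = 5]
  12 = 2·5 + 2   → row F = row D − 2·row E = (2, −5, 8)   [check: −5·46 + 8·29 = 2]
  5 = 2·2 + 1   → row G = row E − 2·row F = (1, 12, −19)   [check: 12·46 − 19·29 = 1]
  2 = 2·1 + 0   → remainder 0, stop. gcd = 1 (last nonzero row G).
The gcd is 1, so 29 is invertible mod 46. The last nonzero row gives 12·46 − 19·29 = 1, so t = −19. So 29^(−1) ≡ −19 ≡ 27 (mod 46). Verify: 29 · 27 = 783 ≡ 1 (mod 46). ✓

Final answer: 29^(−1) ≡ 27 (mod 46)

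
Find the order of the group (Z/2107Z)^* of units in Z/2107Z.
(Z/2107Z)^* consists of the classes a with gcd(a, 2107) = 1, so its order is φ(2107). φ is multiplicative, with φ(p^e) = p^e − p^(e−1). Factorise 2107 = 7^2 · 43. Then
  φ(2107) = (7^2 − 7^1) · (43 − 1) = 42 · 42 = 1764.
Thus |(Z/2107Z)^*| = 1764.

Final answer: |(Z/2107Z)^*| = 1764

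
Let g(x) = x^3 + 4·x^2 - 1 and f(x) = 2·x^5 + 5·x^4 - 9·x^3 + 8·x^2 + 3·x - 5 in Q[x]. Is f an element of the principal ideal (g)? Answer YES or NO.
NO

In Q[x] the ideal (g) consists of all multiples of g, so f ∈ (g) iff g | f, i.e. iff the remainder of f on division by g is 0. Divide f by g (g is monic, so eliminate the leading term of the running remainder at each step):
  leading term 2·x^5: subtract (2·x^2)·g(x) = 2·x^5 + 8·x^4 - 2·x^2, leaving -3·x^4 - 9·x^3 + 10·x^2 + 3·x - 5
  leading term -3·x^4: subtract (-3·x)·g(x) = -3·x^4 - 12·x^3 + 3·x, leaving 3·x^3 + 10·x^2 - 5
  leading term 3·x^3: subtract (3)·g(x) = 3·x^3 + 12·x^2 - 3, leaving -2·x^2 - 2
The remainder r(x) = -2·x^2 - 2 ≠ 0 (and deg r < deg g), so g ∤ f, i.e. f ∉ (g).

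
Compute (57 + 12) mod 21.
Reduce the summands first: 57 ≡ 15 (mod 21), so 57 + 12 ≡ 15 + 12 (mod 21). 15 + 12 = 27; 27 = 1·21 + 6, so (57 + 12) mod 21 = 6.

Final answer: 6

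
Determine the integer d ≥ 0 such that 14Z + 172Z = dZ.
(14, 172) = (2); d = 2

In the PID Z, (a, b) is generated by gcd(a, b). Compute gcd(172, 14) with the extended Euclidean algorithm, tracking rows (r, s, t) with s·172 + t·14 = r:
  row A: (172, 1, 0)   [1·172 + 0·14 = 172]
  row B: (14, 0, 1)   [0·172 + 1·14 = 14]
  172 = 12·14 + 4   → row C = row A − 12·row B = (4, 1, −12)   [check: 1·172 − 12·14 = 4]
  14 = 3·4 + 2   → row D = row B − 3·row C = (2, −3, 37)   [check: −3·172 + 37·14 = 2]
  4 = 2·2 + 0   → remainder 0, stop. gcd = 2 (last nonzero row D).
So gcd(14, 172) = 2, with Bézout identity −3·172 + 37·14 = 2. Containment (⊇): the Bézout identity exhibits 2 as an element of (14, 172), giving (2) ⊆ (14, 172). Containment (⊆): since 2 | 14 and 2 | 172 (14 = 2·7, 172 = 2·86), every Z-linear combination of 14 and 172 is divisible by 2, so (14, 172) ⊆ (2). Therefore (14, 172) = (2), d = 2.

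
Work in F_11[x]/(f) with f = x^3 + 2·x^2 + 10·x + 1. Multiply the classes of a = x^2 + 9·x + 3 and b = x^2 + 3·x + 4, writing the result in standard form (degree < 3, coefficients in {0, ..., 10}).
Multiply as integer polynomials: a · b = x^4 + 12·x^3 + 34·x^2 + 45·x + 12. Reducing coefficients mod 11: a · b ≡ x^4 + x^3 + x^2 + x + 1. Now divide by f(x) = x^3 + 2·x^2 + 10·x + 1 in F_11[x], eliminating the leading term at each step:
  leading term x^4: subtract (x)·f(x) = x^4 + 2·x^3 + 10·x^2 + x, leaving 10·x^3 + 2·x^2 + 1 (coefficients mod 11)
  leading term 10·x^3: subtract (10)·f(x) = 10·x^3 + 9·x^2 + x + 10, leaving 4·x^2 + 10·x + 2 (coefficients mod 11)
The degree is now < 3, so this is the remainder. Hence a · b ≡ 4·x^2 + 10·x + 2 in F_11[x]/(f).

Final answer: a · b ≡ 4·x^2 + 10·x + 2 (mod f(x))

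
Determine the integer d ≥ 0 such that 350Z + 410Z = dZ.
(350, 410) = (10); d = 10

In the PID Z, (a, b) is generated by gcd(a, b). Compute gcd(410, 350) with the extended Euclidean algorithm, tracking rows (r, s, t) with s·410 + t·350 = r:
  row A: (410, 1, 0)   [1·410 + 0·350 = 410]
  row B: (350, 0, 1)   [0·410 + 1·350 = 350]
  410 = 1·350 + 60   → row C = row A − 1·row B = (60, 1, −1)   [check: 1·410 − 1·350 = 60]
  350 = 5·60 + 50   → row D = row B − 5·row C = (50, −5, 6)   [check: −5·410 + 6·350 = 50]
  60 = 1·50 + 10   → row E = row C − 1·row D = (10, 6, −7)   [check: 6·410 − 7·350 = 10]
  50 = 5·10 + 0   → remainder 0, stop. gcd = 10 (last nonzero row E).
So gcd(350, 410) = 10, with Bézout identity 6·410 − 7·350 = 10. Containment (⊇): the Bézout identity exhibits 10 as an element of (350, 410), giving (10) ⊆ (350, 410). Containment (⊆): since 10 | 350 and 10 | 410 (350 = 10·35, 410 = 10·41), every Z-linear combination of 350 and 410 is divisible by 10, so (350, 410) ⊆ (10). Therefore (350, 410) = (10), d = 10.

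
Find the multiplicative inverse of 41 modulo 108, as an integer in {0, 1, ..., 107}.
Apply the extended Euclidean algorithm to (108, 41), tracking rows (r, s, t) with s·108 + t·41 = r. Each division r_prev = q·r_cur + r_new produces the new row as (previous row) − q·(current row):
  row A: (108, 1, 0)   [1·108 + 0·41 = 108]
  row B: (41, 0, 1)   [0·108 + 1·41 = 41]
  108 = 2·41 + 26   → row C = row A − 2·row B = (26, 1, −2)   [check: 1·108 − 2·41 = 26]
  41 = 1·26 + 15   → row D = row B − 1·row C = (15, −1, 3)   [check: −1·108 + 3·41 = 15]
  26 = 1·15 + 11   → row E = row C − 1·row D = (11, 2, −5)   [check: 2·108 − 5·41 = 11]
  15 = 1·11 + 4   → row F = row D − 1·row E = (4, −3, 8)   [check: −3·108 + 8·41 = 4]
  11 = 2·4 + 3   → row G = row E − 2·row F = (3, 8, −21)   [check: 8·108 − 21·41 = 3]
  4 = 1·3 + 1   → row H = row F − 1·row G = (1, −11, 29)   [check: −11·108 + 29·41 = 1]
  3 = 3·1 + 0   → remainder 0, stop. gcd = 1 (last nonzero row H).
The gcd is 1, so 41 is invertible mod 108. The last nonzero row gives −11·108 + 29·41 = 1, so t = 29. So 41^(−1) ≡ 29 (mod 108). Verify: 41 · 29 = 1189 ≡ 1 (mod 108). ✓

Final answer: 41^(−1) ≡ 29 (mod 108)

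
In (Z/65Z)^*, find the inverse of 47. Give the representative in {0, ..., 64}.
47^(−1) ≡ 18 (mod 65)

Apply the extended Euclidean algorithm to (65, 47), tracking rows (r, s, t) with s·65 + t·47 = r. Each division r_prev = q·r_cur + r_new produces the new row as (previous row) − q·(current row):
  row A: (65, 1, 0)   [1·65 + 0·47 = 65]
  row B: (47, 0, 1)   [0·65 + 1·47 = 47]
  65 = 1·47 + 18   → row C = row A − 1·row B = (18, 1, −1)   [check: 1·65 − 1·47 = 18]
  47 = 2·18 + 11   → row D = row B − 2·row C = (11, −2, 3)   [check: −2·65 + 3·47 = 11]
  18 = 1·11 + 7   → row E = row C − 1·row D = (7, 3, −4)   [check: 3·65 − 4·47 = 7]
  11 = 1·7 + 4   → row F = row D − 1·row E = (4, −5, 7)   [check: −5·65 + 7·47 = 4]
  7 = 1·4 + 3   → row G = row E − 1·row F = (3, 8, −11)   [check: 8·65 − 11·47 = 3]
  4 = 1·3 + 1   → row H = row F − 1·row G = (1, −13, 18)   [check: −13·65 + 18·47 = 1]
  3 = 3·1 + 0   → remainder 0, stop. gcd = 1 (last nonzero row H).
The gcd is 1, so 47 is invertible mod 65. The last nonzero row gives −13·65 + 18·47 = 1, so t = 18. So 47^(−1) ≡ 18 (mod 65). Verify: 47 · 18 = 846 ≡ 1 (mod 65). ✓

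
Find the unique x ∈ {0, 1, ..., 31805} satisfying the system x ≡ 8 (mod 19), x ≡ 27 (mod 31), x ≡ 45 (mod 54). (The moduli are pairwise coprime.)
x ≡ 10629 (mod 31806); the representative in [0, 31806) is 10629

The moduli 19, 31, 54 are pairwise coprime, so by the CRT there is a unique solution mod 19·31·54 = 31806.
Solve by successive substitution. Start with x ≡ 8 (mod 19).
  Combine with x ≡ 27 (mod 31): write x = 8 + 19·t and require 8 + 19·t ≡ 27 (mod 31), i.e. 19·t ≡ 27 − 8 ≡ 19 (mod 31). Since 19^(−1) ≡ 18 (mod 31), t ≡ 18·19 ≡ 1 (mod 31). So x ≡ 8 + 19·1 = 27 (mod 589).
  Combine with x ≡ 45 (mod 54): write x = 27 + 589·t and require 27 + 589·t ≡ 45 (mod 54), i.e. 589·t ≡ 45 − 27 ≡ 18 (mod 54). Since 589^(−1) ≡ 43 (mod 54) (589 ≡ 49 (mod 54)), t ≡ 43·18 ≡ 18 (mod 54). So x ≡ 27 + 589·18 = 10629 (mod 31806).
Unique solution in [0, 31806): x = 10629.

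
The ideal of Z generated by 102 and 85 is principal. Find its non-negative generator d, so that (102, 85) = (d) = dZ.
In the PID Z, (a, b) is generated by gcd(a, b). Compute gcd(102, 85) with the extended Euclidean algorithm, tracking rows (r, s, t) with s·102 + t·85 = r:
  row A: (102, 1, 0)   [1·102 + 0·85 = 102]
  row B: (85, 0, 1)   [0·102 + 1·85 = 85]
  102 = 1·85 + 17   → row C = row A − 1·row B = (17, 1, −1)   [check: 1·102 − 1·85 = 17]
  85 = 5·17 + 0   → remainder 0, stop. gcd = 17 (last nonzero row C).
So gcd(102, 85) = 17, with Bézout identity 1·102 − 1·85 = 17. Containment (⊇): the Bézout identity exhibits 17 as an element of (102, 85), giving (17) ⊆ (102, 85). Containment (⊆): since 17 | 102 and 17 | 85 (102 = 17·6, 85 = 17·5), every Z-linear combination of 102 and 85 is divisible by 17, so (102, 85) ⊆ (17). Therefore (102, 85) = (17), d = 17.

Final answer: (102, 85) = (17); d = 17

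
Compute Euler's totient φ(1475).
φ(1475) = 1160

φ is multiplicative, with φ(p^e) = p^e − p^(e−1). Factorise 1475 = 5^2 · 59. Then
  φ(1475) = (5^2 − 5^1) · (59 − 1) = 20 · 58 = 1160.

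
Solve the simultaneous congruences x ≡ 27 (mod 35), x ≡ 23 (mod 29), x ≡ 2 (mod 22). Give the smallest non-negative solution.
x ≡ 4402 (mod 22330); the representative in [0, 22330) is 4402

The moduli 35, 29, 22 are pairwise coprime, so by the CRT there is a unique solution mod 35·29·22 = 22330.
Solve by successive substitution. Start with x ≡ 27 (mod 35).
  Combine with x ≡ 23 (mod 29): write x = 27 + 35·t and require 27 + 35·t ≡ 23 (mod 29), i.e. 35·t ≡ 23 − 27 ≡ 25 (mod 29). Since 35^(−1) ≡ 5 (mod 29) (35 ≡ 6 (mod 29)), t ≡ 5·25 ≡ 9 (mod 29). So x ≡ 27 + 35·9 = 342 (mod 1015).
  Combine with x ≡ 2 (mod 22): write x = 342 + 1015·t and require 342 + 1015·t ≡ 2 (mod 22), i.e. 1015·t ≡ 2 − 342 ≡ 12 (mod 22). Since 1015^(−1) ≡ 15 (mod 22) (1015 ≡ 3 (mod 22)), t ≡ 15·12 ≡ 4 (mod 22). So x ≡ 342 + 1015·4 = 4402 (mod 22330).
Unique solution in [0, 22330): x = 4402.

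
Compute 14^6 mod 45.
1

Use repeated squaring. Binary(6) = 110. Walk through the bits of the exponent 6 left-to-right: at each bit after the leading one, square the running value, then multiply by 14 if the bit is 1 (always reducing mod 45):
  bit 1 = 1 (leading): start with 14.
  bit 2 = 1: square 14^2 = 196 ≡ 16; bit is 1, so multiply 16·14 = 224 ≡ 44 (mod 45).
  bit 3 = 0: square 44^2 = 1936 ≡ 1 (mod 45).
Final value: 14^6 ≡ 1 (mod 45).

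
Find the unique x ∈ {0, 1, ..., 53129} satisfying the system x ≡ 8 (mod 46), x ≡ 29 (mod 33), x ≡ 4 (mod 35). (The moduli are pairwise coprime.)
x ≡ 43754 (mod 53130); the representative in [0, 53130) is 43754

The moduli 46, 33, 35 are pairwise coprime, so by the CRT there is a unique solution mod 46·33·35 = 53130.
Solve by successive substitution. Start with x ≡ 8 (mod 46).
  Combine with x ≡ 29 (mod 33): write x = 8 + 46·t and require 8 + 46·t ≡ 29 (mod 33), i.e. 46·t ≡ 29 − 8 ≡ 21 (mod 33). Since 46^(−1) ≡ 28 (mod 33) (46 ≡ 13 (mod 33)), t ≡ 28·21 ≡ 27 (mod 33). So x ≡ 8 + 46·27 = 1250 (mod 1518).
  Combine with x ≡ 4 (mod 35): write x = 1250 + 1518·t and require 1250 + 1518·t ≡ 4 (mod 35), i.e. 1518·t ≡ 4 − 1250 ≡ 14 (mod 35). Since 1518^(−1) ≡ 27 (mod 35) (1518 ≡ 13 (mod 35)), t ≡ 27·14 ≡ 28 (mod 35). So x ≡ 1250 + 1518·28 = 43754 (mod 53130).
Unique solution in [0, 53130): x = 43754.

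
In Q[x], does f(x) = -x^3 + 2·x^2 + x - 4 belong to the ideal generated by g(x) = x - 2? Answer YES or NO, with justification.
In Q[x] the ideal (g) consists of all multiples of g, so f ∈ (g) iff g | f, i.e. iff the remainder of f on division by g is 0. Divide f by g (g is monic, so eliminate the leading term of the running remainder at each step):
  leading term -x^3: subtract (-x^2)·g(x) = -x^3 + 2·x^2, leaving x - 4
  leading term x: subtract (1)·g(x) = x - 2, leaving -2
The remainder r(x) = -2 ≠ 0 (and deg r < deg g), so g ∤ f, i.e. f ∉ (g).

Final answer: NO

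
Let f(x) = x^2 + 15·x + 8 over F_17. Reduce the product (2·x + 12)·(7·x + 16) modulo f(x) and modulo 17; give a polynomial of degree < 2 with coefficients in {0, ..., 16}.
Multiply as integer polynomials: a · b = 14·x^2 + 116·x + 192. Reducing coefficients mod 17: a · b ≡ 14·x^2 + 14·x + 5. Now divide by f(x) = x^2 + 15·x + 8 in F_17[x], eliminating the leading term at each step:
  leading term 14·x^2: subtract (14)·f(x) = 14·x^2 + 6·x + 10, leaving 8·x + 12 (coefficients mod 17)
The degree is now < 2, so this is the remainder. Hence a · b ≡ 8·x + 12 in F_17[x]/(f).

Final answer: a · b ≡ 8·x + 12 (mod f(x))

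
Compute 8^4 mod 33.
Use repeated squaring. Binary(4) = 100. Walk through the bits of the exponent 4 left-to-right: at each bit after the leading one, square the running value, then multiply by 8 if the bit is 1 (always reducing mod 33):
  bit 1 = 1 (leading): start with 8.
  bit 2 = 0: square 8^2 = 64 ≡ 31 (mod 33).
  bit 3 = 0: square 31^2 = 961 ≡ 4 (mod 33).
Final value: 8^4 ≡ 4 (mod 33).

Final answer: 4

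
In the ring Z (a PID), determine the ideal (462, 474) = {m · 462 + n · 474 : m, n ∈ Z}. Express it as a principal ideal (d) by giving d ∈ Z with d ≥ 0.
In the PID Z, (a, b) is generated by gcd(a, b). Compute gcd(474, 462) with the extended Euclidean algorithm, tracking rows (r, s, t) with s·474 + t·462 = r:
  row A: (474, 1, 0)   [1·474 + 0·462 = 474]
  row B: (462, 0, 1)   [0·474 + 1·462 = 462]
  474 = 1·462 + 12   → row C = row A − 1·row B = (12, 1, −1)   [check: 1·474 − 1·462 = 12]
  462 = 38·12 + 6   → row D = row B − 38·row C = (6, −38, 39)   [check: −38·474 + 39·462 = 6]
  12 = 2·6 + 0   → remainder 0, stop. gcd = 6 (last nonzero row D).
So gcd(462, 474) = 6, with Bézout identity −38·474 + 39·462 = 6. Containment (⊇): the Bézout identity exhibits 6 as an element of (462, 474), giving (6) ⊆ (462, 474). Containment (⊆): since 6 | 462 and 6 | 474 (462 = 6·77, 474 = 6·79), every Z-linear combination of 462 and 474 is divisible by 6, so (462, 474) ⊆ (6). Therefore (462, 474) = (6), d = 6.

Final answer: (462, 474) = (6); d = 6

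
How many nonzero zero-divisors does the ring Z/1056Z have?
In Z/1056Z each nonzero element is either a unit (gcd with 1056 is 1) or a zero-divisor (gcd > 1). The number of units is φ(1056): factorise 1056 = 2^5 · 3 · 11, so φ(1056) = (2^5 − 2^4) · (3 − 1) · (11 − 1) = 16 · 2 · 10 = 320. The nonzero elements number 1056 − 1 = 1055. Hence the nonzero zero-divisors number 1055 − 320 = 735.

Final answer: Z/1056Z has 735 nonzero zero-divisors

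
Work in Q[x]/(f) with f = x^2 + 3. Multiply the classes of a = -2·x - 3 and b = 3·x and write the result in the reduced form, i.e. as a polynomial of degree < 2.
a · b ≡ 18 - 9·x (mod f(x))

First multiply in Q[x] without reducing: a · b = -6·x^2 - 9·x. Now divide by f(x) = x^2 + 3, eliminating the leading term at each step:
  leading term -6·x^2: subtract (-6)·f(x) = -6·x^2 - 18, leaving 18 - 9·x
The degree is now < 2, so this is the remainder. Hence a · b ≡ 18 - 9·x in Q[x]/(f).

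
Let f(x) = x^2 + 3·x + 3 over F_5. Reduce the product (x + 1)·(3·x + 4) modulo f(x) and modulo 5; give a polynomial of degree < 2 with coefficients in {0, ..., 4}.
Multiply as integer polynomials: a · b = 3·x^2 + 7·x + 4. Reducing coefficients mod 5: a · b ≡ 3·x^2 + 2·x + 4. Now divide by f(x) = x^2 + 3·x + 3 in F_5[x], eliminating the leading term at each step:
  leading term 3·x^2: subtract (3)·f(x) = 3·x^2 + 4·x + 4, leaving 3·x (coefficients mod 5)
The degree is now < 2, so this is the remainder. Hence a · b ≡ 3·x in F_5[x]/(f).

Final answer: a · b ≡ 3·x (mod f(x))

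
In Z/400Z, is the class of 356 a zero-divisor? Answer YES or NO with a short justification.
gcd(356, 400) = 4 > 1, so 356 is not a unit in Z/400Z. In Z/nZ every nonzero non-unit is a zero-divisor: explicitly, take b = 400/gcd = 100 ≠ 0 (mod 400); then 356·100 = 35600 = 89·400, i.e. 356·100 ≡ 0 (mod 400). So 356 is a zero-divisor.

Final answer: YES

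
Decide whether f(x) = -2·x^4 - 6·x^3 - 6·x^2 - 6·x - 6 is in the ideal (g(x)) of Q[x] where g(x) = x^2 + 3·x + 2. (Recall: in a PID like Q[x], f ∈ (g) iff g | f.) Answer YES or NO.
In Q[x] the ideal (g) consists of all multiples of g, so f ∈ (g) iff g | f, i.e. iff the remainder of f on division by g is 0. Divide f by g (g is monic, so eliminate the leading term of the running remainder at each step):
  leading term -2·x^4: subtract (-2·x^2)·g(x) = -2·x^4 - 6·x^3 - 4·x^2, leaving -2·x^2 - 6·x - 6
  leading term -2·x^2: subtract (-2)·g(x) = -2·x^2 - 6·x - 4, leaving -2
The remainder r(x) = -2 ≠ 0 (and deg r < deg g), so g ∤ f, i.e. f ∉ (g).

Final answer: NO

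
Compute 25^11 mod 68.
Use repeated squaring. Binary(11) = 1011. Walk through the bits of the exponent 11 left-to-right: at each bit after the leading one, square the running value, then multiply by 25 if the bit is 1 (always reducing mod 68):
  bit 1 = 1 (leading): start with 25.
  bit 2 = 0: square 25^2 = 625 ≡ 13 (mod 68).
  bit 3 = 1: square 13^2 = 169 ≡ 33; bit is 1, so multiply 33·25 = 825 ≡ 9 (mod 68).
  bit 4 = 1: square 9^2 = 81 ≡ 13; bit is 1, so multiply 13·25 = 325 ≡ 53 (mod 68).
Final value: 25^11 ≡ 53 (mod 68).

Final answer: 53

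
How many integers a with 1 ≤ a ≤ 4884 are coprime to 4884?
The number of a ∈ {1, ..., 4884} with gcd(a, 4884) = 1 is by definition Euler's totient φ(4884). φ is multiplicative, with φ(p^e) = p^e − p^(e−1). Factorise 4884 = 2^2 · 3 · 11 · 37. Then
  φ(4884) = (2^2 − 2^1) · (3 − 1) · (11 − 1) · (37 − 1) = 2 · 2 · 10 · 36 = 1440.
So there are 1440 such integers.

Final answer: 1440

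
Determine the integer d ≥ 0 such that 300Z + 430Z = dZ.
(300, 430) = (10); d = 10

In the PID Z, (a, b) is generated by gcd(a, b). Compute gcd(430, 300) with the extended Euclidean algorithm, tracking rows (r, s, t) with s·430 + t·300 = r:
  row A: (430, 1, 0)   [1·430 + 0·300 = 430]
  row B: (300, 0, 1)   [0·430 + 1·300 = 300]
  430 = 1·300 + 130   → row C = row A − 1·row B = (130, 1, −1)   [check: 1·430 − 1·300 = 130]
  300 = 2·130 + 40   → row D = row B − 2·row C = (40, −2, 3)   [check: −2·430 + 3·300 = 40]
  130 = 3·40 + 10   → row E = row C − 3·row D = (10, 7, −10)   [check: 7·430 − 10·300 = 10]
  40 = 4·10 + 0   → remainder 0, stop. gcd = 10 (last nonzero row E).
So gcd(300, 430) = 10, with Bézout identity 7·430 − 10·300 = 10. Containment (⊇): the Bézout identity exhibits 10 as an element of (300, 430), giving (10) ⊆ (300, 430). Containment (⊆): since 10 | 300 and 10 | 430 (300 = 10·30, 430 = 10·43), every Z-linear combination of 300 and 430 is divisible by 10, so (300, 430) ⊆ (10). Therefore (300, 430) = (10), d = 10.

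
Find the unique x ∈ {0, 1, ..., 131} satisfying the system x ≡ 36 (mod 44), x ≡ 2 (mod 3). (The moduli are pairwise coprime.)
x ≡ 80 (mod 132); the representative in [0, 132) is 80

The moduli 44, 3 are pairwise coprime, so by the CRT there is a unique solution mod 44·3 = 132.
Solve by successive substitution. Start with x ≡ 36 (mod 44).
  Combine with x ≡ 2 (mod 3): write x = 36 + 44·t and require 36 + 44·t ≡ 2 (mod 3), i.e. 44·t ≡ 2 − 36 ≡ 2 (mod 3). Since 44^(−1) ≡ 2 (mod 3) (44 ≡ 2 (mod 3)), t ≡ 2·2 ≡ 1 (mod 3). So x ≡ 36 + 44·1 = 80 (mod 132).
Unique solution in [0, 132): x = 80.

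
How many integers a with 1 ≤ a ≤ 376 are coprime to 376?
184

The number of a ∈ {1, ..., 376} with gcd(a, 376) = 1 is by definition Euler's totient φ(376). φ is multiplicative, with φ(p^e) = p^e − p^(e−1). Factorise 376 = 2^3 · 47. Then
  φ(376) = (2^3 − 2^2) · (47 − 1) = 4 · 46 = 184.
So there are 184 such integers.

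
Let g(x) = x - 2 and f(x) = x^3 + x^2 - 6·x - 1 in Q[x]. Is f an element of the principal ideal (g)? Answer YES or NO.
NO

In Q[x] the ideal (g) consists of all multiples of g, so f ∈ (g) iff g | f, i.e. iff the remainder of f on division by g is 0. Divide f by g (g is monic, so eliminate the leading term of the running remainder at each step):
  leading term x^3: subtract (x^2)·g(x) = x^3 - 2·x^2, leaving 3·x^2 - 6·x - 1
  leading term 3·x^2: subtract (3·x)·g(x) = 3·x^2 - 6·x, leaving -1
The remainder r(x) = -1 ≠ 0 (and deg r < deg g), so g ∤ f, i.e. f ∉ (g).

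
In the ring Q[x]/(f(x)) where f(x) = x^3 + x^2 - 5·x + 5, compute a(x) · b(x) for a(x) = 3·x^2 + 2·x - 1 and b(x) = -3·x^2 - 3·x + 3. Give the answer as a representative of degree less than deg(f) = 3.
a · b ≡ -33·x^2 + 24·x + 27 (mod f(x))

First multiply in Q[x] without reducing: a · b = -9·x^4 - 15·x^3 + 6·x^2 + 9·x - 3. Now divide by f(x) = x^3 + x^2 - 5·x + 5, eliminating the leading term at each step:
  leading term -9·x^4: subtract (-9·x)·f(x) = -9·x^4 - 9·x^3 + 45·x^2 - 45·x, leaving -6·x^3 - 39·x^2 + 54·x - 3
  leading term -6·x^3: subtract (-6)·f(x) = -6·x^3 - 6·x^2 + 30·x - 30, leaving -33·x^2 + 24·x + 27
The degree is now < 3, so this is the remainder. Hence a · b ≡ -33·x^2 + 24·x + 27 in Q[x]/(f).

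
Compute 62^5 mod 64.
Use repeated squaring. Binary(5) = 101. Walk through the bits of the exponent 5 left-to-right: at each bit after the leading one, square the running value, then multiply by 62 if the bit is 1 (always reducing mod 64):
  bit 1 = 1 (leading): start with 62.
  bit 2 = 0: square 62^2 = 3844 ≡ 4 (mod 64).
  bit 3 = 1: square 4^2 = 16; bit is 1, so multiply 16·62 = 992 ≡ 32 (mod 64).
Final value: 62^5 ≡ 32 (mod 64).

Final answer: 32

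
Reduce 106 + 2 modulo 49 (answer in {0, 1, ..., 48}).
Reduce the summands first: 106 ≡ 8 (mod 49), so 106 + 2 ≡ 8 + 2 (mod 49). 8 + 2 = 10; 10 = 0·49 + 10, so (106 + 2) mod 49 = 10.

Final answer: 10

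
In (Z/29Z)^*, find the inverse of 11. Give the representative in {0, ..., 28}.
11^(−1) ≡ 8 (mod 29)

Apply the extended Euclidean algorithm to (29, 11), tracking rows (r, s, t) with s·29 + t·11 = r. Each division r_prev = q·r_cur + r_new produces the new row as (previous row) − q·(current row):
  row A: (29, 1, 0)   [1·29 + 0·11 = 29]
  row B: (11, 0, 1)   [0·29 + 1·11 = 11]
  29 = 2·11 + 7   → row C = row A − 2·row B = (7, 1, −2)   [check: 1·29 − 2·11 = 7]
  11 = 1·7 + 4   → row D = row B − 1·row C = (4, −1, 3)   [check: −1·29 + 3·11 = 4]
  7 = 1·4 + 3   → row E = row C − 1·row D = (3, 2, −5)   [check: 2·29 − 5·11 = 3]
  4 = 1·3 + 1   → row F = row D − 1·row E = (1, −3, 8)   [check: −3·29 + 8·11 = 1]
  3 = 3·1 + 0   → remainder 0, stop. gcd = 1 (last nonzero row F).
The gcd is 1, so 11 is invertible mod 29. The last nonzero row gives −3·29 + 8·11 = 1, so t = 8. So 11^(−1) ≡ 8 (mod 29). Verify: 11 · 8 = 88 ≡ 1 (mod 29). ✓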